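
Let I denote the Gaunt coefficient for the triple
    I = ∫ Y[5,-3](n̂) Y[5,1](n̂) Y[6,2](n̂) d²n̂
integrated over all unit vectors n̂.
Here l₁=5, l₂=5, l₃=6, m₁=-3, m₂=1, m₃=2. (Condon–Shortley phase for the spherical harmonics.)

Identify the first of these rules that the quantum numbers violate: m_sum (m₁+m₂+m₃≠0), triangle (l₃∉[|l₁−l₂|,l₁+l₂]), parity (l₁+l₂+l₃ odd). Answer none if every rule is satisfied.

none

Σmᵢ = 0  ✓
l₃∈[|l₁−l₂|,l₁+l₂]=[0,10], have l₃=6  ✓
Σlᵢ = 16 ⇒ even  ✓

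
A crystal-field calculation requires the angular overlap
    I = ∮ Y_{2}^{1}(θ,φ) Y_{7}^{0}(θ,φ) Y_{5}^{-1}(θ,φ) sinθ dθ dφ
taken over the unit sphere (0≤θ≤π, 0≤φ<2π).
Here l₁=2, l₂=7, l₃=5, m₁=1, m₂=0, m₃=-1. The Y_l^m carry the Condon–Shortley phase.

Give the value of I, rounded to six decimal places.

0.177378

m-sum 0 ✓  L=14 even ✓  5≤5≤9 ✓
Π(2lᵢ+1) = 5×15×11 = 825
triangle coeff Δ(2,7,5) = 1/15015
Σ_t [2,2]: t=2:+1/57600 = 1/57600
(3j)²=21/715 [(2 7 5; 0 0 0)], sign=-1
Σ_t [1,1]: t=1:−1/103680 = -1/103680
(3j)²=7/429 [(2 7 5; 1 0 -1)], sign=-1
⇒ 4πI² = 735/1859
I = (+1)√(735/1859/(4π)) = 0.17737771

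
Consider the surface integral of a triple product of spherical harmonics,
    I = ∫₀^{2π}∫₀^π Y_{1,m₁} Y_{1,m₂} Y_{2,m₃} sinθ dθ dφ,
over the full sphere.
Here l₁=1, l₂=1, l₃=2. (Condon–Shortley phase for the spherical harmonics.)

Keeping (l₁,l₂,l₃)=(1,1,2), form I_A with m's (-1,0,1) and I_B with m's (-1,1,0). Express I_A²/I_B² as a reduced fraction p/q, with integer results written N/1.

3/1

l's match ⇒ only the (l;m) 3-j factors differ between A and B.
A: triangle coeff Δ(1,1,2) = 1/30; Σ_t [0,0]: t=0:+1/2 = 1/2; (3j)²=1/10 [(1 1 2; -1 0 1)], sign=-1
B: triangle coeff Δ(1,1,2) = 1/30; Σ_t [0,0]: t=0:+1/4 = 1/4; (3j)²=1/30 [(1 1 2; -1 1 0)], sign=+1
I_A²/I_B² = (1/10)/(1/30) = 3/1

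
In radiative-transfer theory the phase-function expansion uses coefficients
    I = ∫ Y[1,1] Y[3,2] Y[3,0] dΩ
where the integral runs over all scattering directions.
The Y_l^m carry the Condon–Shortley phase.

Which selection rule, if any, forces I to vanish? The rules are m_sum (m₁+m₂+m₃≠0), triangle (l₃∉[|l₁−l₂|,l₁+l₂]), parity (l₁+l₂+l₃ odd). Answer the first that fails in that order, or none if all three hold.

m_sum

m₁+m₂+m₃ = 1 + 2 + 0 = 3  ✗
triangle: |1−3|=2 ≤ l₃=3 ≤ 1+3=4
parity: l₁+l₂+l₃ = 7 is odd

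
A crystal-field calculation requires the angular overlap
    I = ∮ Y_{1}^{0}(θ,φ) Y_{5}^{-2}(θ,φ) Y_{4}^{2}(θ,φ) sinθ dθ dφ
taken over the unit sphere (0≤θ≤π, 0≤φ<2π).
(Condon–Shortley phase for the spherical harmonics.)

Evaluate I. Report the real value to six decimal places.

0.225034

m-sum 0 ✓  L=10 even ✓  4≤4≤6 ✓
Π(2lᵢ+1) = 3×11×9 = 297
triangle coeff Δ(1,5,4) = 1/495
Σ_t [1,1]: t=1:−1/576 = -1/576
(3j)²=5/99 [(1 5 4; 0 0 0)], sign=-1
Σ_t [1,1]: t=1:−1/1440 = -1/1440
(3j)²=7/165 [(1 5 4; 0 -2 2)], sign=-1
⇒ 4πI² = 7/11
I = (+1)√(7/11/(4π)) = 0.22503380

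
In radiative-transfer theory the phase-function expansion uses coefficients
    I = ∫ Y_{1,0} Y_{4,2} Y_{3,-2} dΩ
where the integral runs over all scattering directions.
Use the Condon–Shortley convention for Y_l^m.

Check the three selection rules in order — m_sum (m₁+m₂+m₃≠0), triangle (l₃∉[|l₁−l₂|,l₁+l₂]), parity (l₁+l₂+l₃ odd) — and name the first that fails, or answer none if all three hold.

azimuthal sum: 0 + 2 − 2 = 0  ✓
3 ≤ 3 ≤ 5 (triangle on l)  ✓
L = 1 + 4 + 3 = 8 (even)  ✓

none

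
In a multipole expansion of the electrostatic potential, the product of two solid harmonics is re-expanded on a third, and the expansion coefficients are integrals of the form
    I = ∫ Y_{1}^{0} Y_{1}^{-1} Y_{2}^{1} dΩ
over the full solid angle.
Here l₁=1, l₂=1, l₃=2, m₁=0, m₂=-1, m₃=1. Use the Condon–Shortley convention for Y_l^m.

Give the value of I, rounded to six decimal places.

-0.218510

Rules hold: Σm=0, L=4 even, 0≤2≤2.
N = 3·3·5 = 45
Δ = 0!·2!·2!/5! = 1/30
Racah Σ t=0..0: t=0:+1/1 = 1/1
⇒ 3j(1 1 2; 0 0 0)² = 2/15, sgn +1
Racah Σ t=0..0: t=0:+1/2 = 1/2
⇒ 3j(1 1 2; 0 -1 1)² = 1/10, sgn -1
4πI² = N·(3j₀)²·(3jₘ)² = 3/5
I = -1·√(0.6/4π) = -0.21850969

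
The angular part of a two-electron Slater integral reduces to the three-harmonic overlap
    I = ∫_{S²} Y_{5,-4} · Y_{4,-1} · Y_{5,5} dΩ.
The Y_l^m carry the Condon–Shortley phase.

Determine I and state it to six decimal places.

0.184127

m-sum 0 ✓  L=14 even ✓  1≤5≤9 ✓
Π(2lᵢ+1) = 11×9×11 = 1089
triangle coeff Δ(5,4,5) = 1/3153150
Σ_t [0,4]: t=0:+1/69120 t=1:−1/1728 t=2:+1/576 t=3:−1/1728 t=4:+1/69120 = 7/11520
(3j)²=2/143 [(5 4 5; 0 0 0)], sign=-1
Σ_t [3,3]: t=3:−1/103680 = -1/103680
(3j)²=4/143 [(5 4 5; -4 -1 5)], sign=-1
⇒ 4πI² = 72/169
I = (+1)√(72/169/(4π)) = 0.18412721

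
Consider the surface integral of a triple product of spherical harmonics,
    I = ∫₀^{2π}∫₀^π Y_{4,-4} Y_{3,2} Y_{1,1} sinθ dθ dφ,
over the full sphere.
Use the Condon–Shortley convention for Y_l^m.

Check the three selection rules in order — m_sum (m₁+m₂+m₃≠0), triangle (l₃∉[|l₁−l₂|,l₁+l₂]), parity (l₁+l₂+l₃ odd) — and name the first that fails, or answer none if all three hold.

azimuthal sum: -4 + 2 + 1 = -1  ✗
1 ≤ 1 ≤ 7 (triangle on l)
L = 4 + 3 + 1 = 8 (even)

m_sum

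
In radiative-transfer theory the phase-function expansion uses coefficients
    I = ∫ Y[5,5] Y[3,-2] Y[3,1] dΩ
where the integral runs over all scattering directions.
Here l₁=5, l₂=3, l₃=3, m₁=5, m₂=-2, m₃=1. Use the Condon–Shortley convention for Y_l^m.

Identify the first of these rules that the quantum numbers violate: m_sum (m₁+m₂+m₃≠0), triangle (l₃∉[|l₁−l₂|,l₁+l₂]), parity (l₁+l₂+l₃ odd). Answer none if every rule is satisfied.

m_sum

m₁+m₂+m₃ = 5 − 2 + 1 = 4  ✗
triangle: |5−3|=2 ≤ l₃=3 ≤ 5+3=8
parity: l₁+l₂+l₃ = 11 is odd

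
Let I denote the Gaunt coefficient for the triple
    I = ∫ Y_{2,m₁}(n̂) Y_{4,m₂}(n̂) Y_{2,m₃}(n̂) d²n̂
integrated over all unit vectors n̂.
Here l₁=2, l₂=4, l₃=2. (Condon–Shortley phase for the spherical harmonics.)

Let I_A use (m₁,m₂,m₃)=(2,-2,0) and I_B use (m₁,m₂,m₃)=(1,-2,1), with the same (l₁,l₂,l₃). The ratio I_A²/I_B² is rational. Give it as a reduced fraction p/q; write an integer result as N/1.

3/8

l's match ⇒ only the (l;m) 3-j factors differ between A and B.
A: triangle coeff Δ(2,4,2) = 1/630; Σ_t [0,0]: t=0:+1/96 = 1/96; (3j)²=1/42 [(2 4 2; 2 -2 0)], sign=+1
B: triangle coeff Δ(2,4,2) = 1/630; Σ_t [1,1]: t=1:−1/36 = -1/36; (3j)²=4/63 [(2 4 2; 1 -2 1)], sign=+1
I_A²/I_B² = (1/42)/(4/63) = 3/8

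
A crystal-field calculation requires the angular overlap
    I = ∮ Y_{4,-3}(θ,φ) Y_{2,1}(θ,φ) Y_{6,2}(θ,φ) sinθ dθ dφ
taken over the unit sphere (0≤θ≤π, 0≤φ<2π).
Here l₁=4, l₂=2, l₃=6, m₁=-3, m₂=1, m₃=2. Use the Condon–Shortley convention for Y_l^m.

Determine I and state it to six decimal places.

Checks pass: Σm=0; 12 even; l₃=6∈[2,6].
(2·4+1)(2·2+1)(2·6+1) = 585
Δ: 0! 8! 4! / 13! → 1/6435
sum: t=0:+1/2304 = 1/2304
3j²(4 2 6; 0 0 0) = Δ·Π!·Σ² = 5/143  (sign +1)
sum: t=0:+1/30240 = 1/30240
3j²(4 2 6; -3 1 2) = Δ·Π!·Σ² = 32/6435  (sign +1)
combine: 4πI² = 585·5/143·32/6435 = 160/1573
take √, sign +1: I = 0.08996855

0.089969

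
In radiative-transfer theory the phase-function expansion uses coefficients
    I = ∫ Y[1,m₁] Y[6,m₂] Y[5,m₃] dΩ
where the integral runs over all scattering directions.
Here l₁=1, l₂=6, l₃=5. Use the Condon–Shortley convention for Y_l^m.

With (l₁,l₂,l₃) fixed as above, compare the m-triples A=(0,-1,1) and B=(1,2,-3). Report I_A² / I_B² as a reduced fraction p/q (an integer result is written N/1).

35/6

Same 1,6,5: normalisation and zero-m 3j drop out of the ratio.
A: Δ: 2! 0! 10! / 13! → 1/858; sum: t=1:−1/17280 = -1/17280; 3j²(1 6 5; 0 -1 1) = Δ·Π!·Σ² = 35/858  (sign -1)
B: Δ: 2! 0! 10! / 13! → 1/858; sum: t=0:+1/161280 = 1/161280; 3j²(1 6 5; 1 2 -3) = Δ·Π!·Σ² = 1/143  (sign +1)
I_A²/I_B² = (35/858)/(1/143) = 35/6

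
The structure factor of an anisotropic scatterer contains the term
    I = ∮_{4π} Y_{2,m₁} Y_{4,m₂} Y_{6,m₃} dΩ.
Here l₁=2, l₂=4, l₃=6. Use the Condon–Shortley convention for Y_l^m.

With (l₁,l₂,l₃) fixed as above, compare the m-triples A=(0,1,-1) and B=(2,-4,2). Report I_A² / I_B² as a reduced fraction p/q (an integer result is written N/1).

210/1

l's match ⇒ only the (l;m) 3-j factors differ between A and B.
A: triangle coeff Δ(2,4,6) = 1/6435; Σ_t [0,0]: t=0:+1/2880 = 1/2880; (3j)²=14/429 [(2 4 6; 0 1 -1)], sign=-1
B: triangle coeff Δ(2,4,6) = 1/6435; Σ_t [0,0]: t=0:+1/967680 = 1/967680; (3j)²=1/6435 [(2 4 6; 2 -4 2)], sign=+1
I_A²/I_B² = (14/429)/(1/6435) = 210/1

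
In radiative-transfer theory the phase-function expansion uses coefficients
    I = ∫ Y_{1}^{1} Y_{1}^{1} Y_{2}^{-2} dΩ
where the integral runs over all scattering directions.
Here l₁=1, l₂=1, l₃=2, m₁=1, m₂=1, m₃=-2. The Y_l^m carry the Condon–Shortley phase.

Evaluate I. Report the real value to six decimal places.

Checks pass: Σm=0; 4 even; l₃=2∈[0,2].
(2·1+1)(2·1+1)(2·2+1) = 45
Δ: 0! 2! 2! / 5! → 1/30
sum: t=0:+1/1 = 1/1
3j²(1 1 2; 0 0 0) = Δ·Π!·Σ² = 2/15  (sign +1)
sum: t=0:+1/4 = 1/4
3j²(1 1 2; 1 1 -2) = Δ·Π!·Σ² = 1/5  (sign +1)
combine: 4πI² = 45·2/15·1/5 = 6/5
take √, sign +1: I = 0.30901936

0.309019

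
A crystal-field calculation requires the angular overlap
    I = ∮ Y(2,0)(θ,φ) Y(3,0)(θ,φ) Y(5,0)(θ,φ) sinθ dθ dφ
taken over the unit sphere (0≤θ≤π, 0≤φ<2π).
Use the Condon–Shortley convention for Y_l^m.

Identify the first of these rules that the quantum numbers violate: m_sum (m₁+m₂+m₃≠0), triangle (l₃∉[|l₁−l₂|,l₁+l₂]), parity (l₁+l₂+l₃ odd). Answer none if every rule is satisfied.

m₁+m₂+m₃ = 0 + 0 + 0 = 0  ✓
triangle: |2−3|=1 ≤ l₃=5 ≤ 2+3=5  ✓
parity: l₁+l₂+l₃ = 10 is even  ✓

none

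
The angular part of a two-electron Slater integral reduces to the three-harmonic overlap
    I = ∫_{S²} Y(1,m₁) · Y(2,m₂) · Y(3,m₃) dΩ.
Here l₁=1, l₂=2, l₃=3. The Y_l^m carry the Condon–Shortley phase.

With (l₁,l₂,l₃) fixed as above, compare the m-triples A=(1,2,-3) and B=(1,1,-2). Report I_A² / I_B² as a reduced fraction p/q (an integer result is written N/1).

l's match ⇒ only the (l;m) 3-j factors differ between A and B.
A: triangle coeff Δ(1,2,3) = 1/105; Σ_t [0,0]: t=0:+1/48 = 1/48; (3j)²=1/7 [(1 2 3; 1 2 -3)], sign=+1
B: triangle coeff Δ(1,2,3) = 1/105; Σ_t [0,0]: t=0:+1/12 = 1/12; (3j)²=2/21 [(1 2 3; 1 1 -2)], sign=-1
I_A²/I_B² = (1/7)/(2/21) = 3/2

3/2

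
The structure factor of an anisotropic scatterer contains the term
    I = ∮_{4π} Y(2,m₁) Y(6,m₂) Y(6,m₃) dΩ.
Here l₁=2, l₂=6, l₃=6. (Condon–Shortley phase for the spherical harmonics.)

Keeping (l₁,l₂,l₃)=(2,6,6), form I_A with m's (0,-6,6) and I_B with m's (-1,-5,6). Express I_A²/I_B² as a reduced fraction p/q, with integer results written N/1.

l's match ⇒ only the (l;m) 3-j factors differ between A and B.
A: triangle coeff Δ(2,6,6) = 1/90090; Σ_t [0,0]: t=0:+1/14515200 = 1/14515200; (3j)²=22/455 [(2 6 6; 0 -6 6)], sign=+1
B: triangle coeff Δ(2,6,6) = 1/90090; Σ_t [1,1]: t=1:−1/7257600 = -1/7257600; (3j)²=11/455 [(2 6 6; -1 -5 6)], sign=-1
I_A²/I_B² = (22/455)/(11/455) = 2/1

2/1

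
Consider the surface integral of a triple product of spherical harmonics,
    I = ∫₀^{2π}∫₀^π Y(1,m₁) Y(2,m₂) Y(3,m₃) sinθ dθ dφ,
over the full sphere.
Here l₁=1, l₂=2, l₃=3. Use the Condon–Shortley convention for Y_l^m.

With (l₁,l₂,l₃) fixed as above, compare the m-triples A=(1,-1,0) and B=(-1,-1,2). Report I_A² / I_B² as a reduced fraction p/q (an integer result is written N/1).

3/10

l's match ⇒ only the (l;m) 3-j factors differ between A and B.
A: triangle coeff Δ(1,2,3) = 1/105; Σ_t [0,0]: t=0:+1/12 = 1/12; (3j)²=1/35 [(1 2 3; 1 -1 0)], sign=-1
B: triangle coeff Δ(1,2,3) = 1/105; Σ_t [0,0]: t=0:+1/12 = 1/12; (3j)²=2/21 [(1 2 3; -1 -1 2)], sign=-1
I_A²/I_B² = (1/35)/(2/21) = 3/10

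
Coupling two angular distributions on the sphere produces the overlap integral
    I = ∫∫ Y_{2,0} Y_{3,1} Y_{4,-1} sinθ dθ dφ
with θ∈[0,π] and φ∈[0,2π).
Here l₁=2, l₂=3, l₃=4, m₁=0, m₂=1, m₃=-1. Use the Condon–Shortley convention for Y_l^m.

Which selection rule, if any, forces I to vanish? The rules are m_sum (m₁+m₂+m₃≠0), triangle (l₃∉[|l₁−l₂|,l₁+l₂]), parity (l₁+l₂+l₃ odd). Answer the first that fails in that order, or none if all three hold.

m₁+m₂+m₃ = 0 + 1 − 1 = 0  ✓
triangle: |2−3|=1 ≤ l₃=4 ≤ 2+3=5  ✓
parity: l₁+l₂+l₃ = 9 is odd  ✗

parity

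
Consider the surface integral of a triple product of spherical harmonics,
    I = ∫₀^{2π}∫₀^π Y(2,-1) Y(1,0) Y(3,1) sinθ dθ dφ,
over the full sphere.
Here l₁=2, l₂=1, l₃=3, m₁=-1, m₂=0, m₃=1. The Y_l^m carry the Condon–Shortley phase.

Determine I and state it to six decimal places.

Checks pass: Σm=0; 6 even; l₃=3∈[1,3].
(2·2+1)(2·1+1)(2·3+1) = 105
Δ: 0! 4! 2! / 7! → 1/105
sum: t=0:+1/4 = 1/4
3j²(2 1 3; 0 0 0) = Δ·Π!·Σ² = 3/35  (sign -1)
sum: t=0:+1/6 = 1/6
3j²(2 1 3; -1 0 1) = Δ·Π!·Σ² = 8/105  (sign +1)
combine: 4πI² = 105·3/35·8/105 = 24/35
take √, sign -1: I = -0.23359668

-0.233597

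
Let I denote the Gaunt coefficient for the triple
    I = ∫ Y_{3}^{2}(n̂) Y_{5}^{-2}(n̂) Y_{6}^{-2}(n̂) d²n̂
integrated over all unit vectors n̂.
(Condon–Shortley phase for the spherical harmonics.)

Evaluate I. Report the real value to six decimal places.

0.000000

2 − 2 − 2 = -2 ≠ 0: azimuthal integral kills it; I = 0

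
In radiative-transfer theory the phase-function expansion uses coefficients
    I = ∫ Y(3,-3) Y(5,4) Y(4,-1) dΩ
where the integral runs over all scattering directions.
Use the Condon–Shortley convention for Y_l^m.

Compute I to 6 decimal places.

Checks pass: Σm=0; 12 even; l₃=4∈[2,8].
(2·3+1)(2·5+1)(2·4+1) = 693
Δ: 4! 2! 6! / 13! → 1/180180
sum: t=1:−1/576 t=2:+1/144 t=3:−1/576 = 1/288
3j²(3 5 4; 0 0 0) = Δ·Π!·Σ² = 20/1001  (sign +1)
sum: t=4:+1/5760 = 1/5760
3j²(3 5 4; -3 4 -1) = Δ·Π!·Σ² = 9/286  (sign -1)
combine: 4πI² = 693·20/1001·9/286 = 810/1859
take √, sign -1: I = -0.18620781

-0.186208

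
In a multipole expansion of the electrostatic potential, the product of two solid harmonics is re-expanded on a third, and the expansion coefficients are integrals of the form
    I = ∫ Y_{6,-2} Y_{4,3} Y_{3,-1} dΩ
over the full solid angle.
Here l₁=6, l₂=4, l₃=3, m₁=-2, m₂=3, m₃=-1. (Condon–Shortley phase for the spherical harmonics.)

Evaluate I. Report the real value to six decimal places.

0.000000

l₁+l₂+l₃=13 is odd: 3j(l;000)=0 ⇒ I=0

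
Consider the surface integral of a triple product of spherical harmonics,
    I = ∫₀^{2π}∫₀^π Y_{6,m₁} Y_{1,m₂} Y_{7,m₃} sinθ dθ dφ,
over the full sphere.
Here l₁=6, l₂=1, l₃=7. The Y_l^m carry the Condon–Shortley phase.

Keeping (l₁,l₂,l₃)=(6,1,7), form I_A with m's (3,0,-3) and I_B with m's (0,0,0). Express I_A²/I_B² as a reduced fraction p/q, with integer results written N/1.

40/49

Shared (l₁,l₂,l₃)=(6,1,7): N and (l;000)² cancel in I_A²/I_B².
A: Δ = 0!·12!·2!/15! = 1/1365; Racah Σ t=0..0: t=0:+1/2177280 = 1/2177280; ⇒ 3j(6 1 7; 3 0 -3)² = 8/273, sgn +1
B: Δ = 0!·12!·2!/15! = 1/1365; Racah Σ t=0..0: t=0:+1/518400 = 1/518400; ⇒ 3j(6 1 7; 0 0 0)² = 7/195, sgn -1
I_A²/I_B² = (8/273)/(7/195) = 40/49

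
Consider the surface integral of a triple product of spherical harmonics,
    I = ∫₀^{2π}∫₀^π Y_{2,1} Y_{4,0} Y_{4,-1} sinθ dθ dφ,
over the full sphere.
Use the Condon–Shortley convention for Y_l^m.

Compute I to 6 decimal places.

-0.044869

Rules hold: Σm=0, L=10 even, 2≤4≤6.
N = 5·9·9 = 405
Δ = 2!·2!·6!/11! = 1/13860
Racah Σ t=0..2: t=0:+1/192 t=1:−1/36 t=2:+1/192 = -5/288
⇒ 3j(2 4 4; 0 0 0)² = 20/693, sgn -1
Racah Σ t=0..1: t=0:+1/96 t=1:−1/72 = -1/288
⇒ 3j(2 4 4; 1 0 -1)² = 1/462, sgn +1
4πI² = N·(3j₀)²·(3jₘ)² = 150/5929
I = -1·√(0.0252994/4π) = -0.04486937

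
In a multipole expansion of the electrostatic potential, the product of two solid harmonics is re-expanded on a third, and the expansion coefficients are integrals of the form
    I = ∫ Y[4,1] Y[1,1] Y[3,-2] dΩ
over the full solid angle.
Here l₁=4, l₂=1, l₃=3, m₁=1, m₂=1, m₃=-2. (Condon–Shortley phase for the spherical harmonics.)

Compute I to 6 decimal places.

-0.106622

Checks pass: Σm=0; 8 even; l₃=3∈[3,5].
(2·4+1)(2·1+1)(2·3+1) = 189
Δ: 2! 6! 0! / 9! → 1/252
sum: t=1:−1/36 = -1/36
3j²(4 1 3; 0 0 0) = Δ·Π!·Σ² = 4/63  (sign +1)
sum: t=2:+1/240 = 1/240
3j²(4 1 3; 1 1 -2) = Δ·Π!·Σ² = 1/84  (sign -1)
combine: 4πI² = 189·4/63·1/84 = 1/7
take √, sign -1: I = -0.10662181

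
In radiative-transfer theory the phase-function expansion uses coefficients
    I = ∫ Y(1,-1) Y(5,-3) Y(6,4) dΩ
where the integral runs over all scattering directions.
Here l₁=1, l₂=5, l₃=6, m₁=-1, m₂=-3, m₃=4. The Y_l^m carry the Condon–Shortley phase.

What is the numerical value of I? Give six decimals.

m-sum 0 ✓  L=12 even ✓  4≤6≤6 ✓
Π(2lᵢ+1) = 3×11×13 = 429
triangle coeff Δ(1,5,6) = 1/858
Σ_t [0,0]: t=0:+1/14400 = 1/14400
(3j)²=6/143 [(1 5 6; 0 0 0)], sign=+1
Σ_t [0,0]: t=0:+1/161280 = 1/161280
(3j)²=15/286 [(1 5 6; -1 -3 4)], sign=+1
⇒ 4πI² = 135/143
I = (+1)√(135/143/(4π)) = 0.27409047

0.274090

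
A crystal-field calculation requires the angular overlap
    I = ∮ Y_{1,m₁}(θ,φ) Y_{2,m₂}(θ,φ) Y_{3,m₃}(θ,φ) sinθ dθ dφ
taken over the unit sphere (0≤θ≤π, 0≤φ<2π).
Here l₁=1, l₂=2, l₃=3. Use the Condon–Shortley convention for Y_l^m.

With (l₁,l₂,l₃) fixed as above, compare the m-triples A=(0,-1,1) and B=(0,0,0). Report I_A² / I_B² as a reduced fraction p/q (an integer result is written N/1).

8/9

Same 1,2,3: normalisation and zero-m 3j drop out of the ratio.
A: Δ: 0! 2! 4! / 7! → 1/105; sum: t=0:+1/6 = 1/6; 3j²(1 2 3; 0 -1 1) = Δ·Π!·Σ² = 8/105  (sign +1)
B: Δ: 0! 2! 4! / 7! → 1/105; sum: t=0:+1/4 = 1/4; 3j²(1 2 3; 0 0 0) = Δ·Π!·Σ² = 3/35  (sign -1)
I_A²/I_B² = (8/105)/(3/35) = 8/9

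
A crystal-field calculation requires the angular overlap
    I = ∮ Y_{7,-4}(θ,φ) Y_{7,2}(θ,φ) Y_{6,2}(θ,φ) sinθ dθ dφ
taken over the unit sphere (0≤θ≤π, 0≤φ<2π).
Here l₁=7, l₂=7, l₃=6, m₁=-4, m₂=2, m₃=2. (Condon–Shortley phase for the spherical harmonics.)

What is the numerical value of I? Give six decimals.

0.105836

m-sum 0 ✓  L=20 even ✓  0≤6≤14 ✓
Π(2lᵢ+1) = 15×15×13 = 2925
triangle coeff Δ(7,7,6) = 1/2444321880
Σ_t [1,7]: t=1:−1/2612736000 t=2:+1/20736000 t=3:−1/1658880 t=4:+1/746496 t=5:−1/1658880 t=6:+1/20736000 t=7:−1/2612736000 = 1/4354560
(3j)²=1000/138567 [(7 7 6; 0 0 0)], sign=+1
Σ_t [5,8]: t=5:−1/24883200 t=6:+1/6220800 t=7:−1/11612160 t=8:+1/174182400 = 1/24883200
(3j)²=28/4199 [(7 7 6; -4 2 2)], sign=+1
⇒ 4πI² = 2100000/14919047
I = (+1)√(2100000/14919047/(4π)) = 0.10583618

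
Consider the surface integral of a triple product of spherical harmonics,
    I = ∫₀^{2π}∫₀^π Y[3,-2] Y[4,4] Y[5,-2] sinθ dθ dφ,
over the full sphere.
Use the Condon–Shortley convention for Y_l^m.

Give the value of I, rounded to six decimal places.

Rules hold: Σm=0, L=12 even, 1≤5≤7.
N = 7·9·11 = 693
Δ = 2!·4!·6!/13! = 1/180180
Racah Σ t=0..2: t=0:+1/576 t=1:−1/144 t=2:+1/576 = -1/288
⇒ 3j(3 4 5; 0 0 0)² = 20/1001, sgn +1
Racah Σ t=2..2: t=2:+1/8640 = 1/8640
⇒ 3j(3 4 5; -2 4 -2)² = 14/1287, sgn -1
4πI² = N·(3j₀)²·(3jₘ)² = 280/1859
I = -1·√(0.150619/4π) = -0.10947990

-0.109480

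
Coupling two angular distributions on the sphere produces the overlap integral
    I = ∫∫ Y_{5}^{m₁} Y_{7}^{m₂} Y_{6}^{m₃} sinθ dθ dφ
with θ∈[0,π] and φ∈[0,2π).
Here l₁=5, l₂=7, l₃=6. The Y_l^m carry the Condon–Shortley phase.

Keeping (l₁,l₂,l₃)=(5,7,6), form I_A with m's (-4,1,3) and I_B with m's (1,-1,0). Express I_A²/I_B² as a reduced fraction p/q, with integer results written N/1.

3136/605

Same 5,7,6: normalisation and zero-m 3j drop out of the ratio.
A: Δ: 6! 4! 8! / 19! → 1/174594420; sum: t=5:−1/2073600 t=6:+1/6220800 = -1/3110400; 3j²(5 7 6; -4 1 3) = Δ·Π!·Σ² = 3136/230945  (sign +1)
B: Δ: 6! 4! 8! / 19! → 1/174594420; sum: t=0:+1/24883200 t=1:−1/518400 t=2:+1/110592 t=3:−1/155520 t=4:+1/1658880 = 11/8294400; 3j²(5 7 6; 1 -1 0) = Δ·Π!·Σ² = 11/4199  (sign +1)
I_A²/I_B² = (3136/230945)/(11/4199) = 3136/605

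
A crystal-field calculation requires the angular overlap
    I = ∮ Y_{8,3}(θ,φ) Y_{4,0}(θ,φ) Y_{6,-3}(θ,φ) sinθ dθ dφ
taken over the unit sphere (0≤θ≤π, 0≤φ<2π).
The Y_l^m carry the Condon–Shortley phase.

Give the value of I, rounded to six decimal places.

Rules hold: Σm=0, L=18 even, 4≤6≤12.
N = 17·9·13 = 1989
Δ = 6!·10!·2!/19! = 1/23279256
Racah Σ t=2..4: t=2:+1/1658880 t=3:−1/518400 t=4:+1/1658880 = -1/1382400
⇒ 3j(8 4 6; 0 0 0)² = 504/46189, sgn -1
Racah Σ t=2..4: t=2:+1/2903040 t=3:−1/2903040 t=4:+1/34836480 = 1/34836480
⇒ 3j(8 4 6; 3 0 -3)² = 25/117572, sgn -1
4πI² = N·(3j₀)²·(3jₘ)² = 4050/877591
I = +1·√(0.00461491/4π) = 0.01916357

0.019164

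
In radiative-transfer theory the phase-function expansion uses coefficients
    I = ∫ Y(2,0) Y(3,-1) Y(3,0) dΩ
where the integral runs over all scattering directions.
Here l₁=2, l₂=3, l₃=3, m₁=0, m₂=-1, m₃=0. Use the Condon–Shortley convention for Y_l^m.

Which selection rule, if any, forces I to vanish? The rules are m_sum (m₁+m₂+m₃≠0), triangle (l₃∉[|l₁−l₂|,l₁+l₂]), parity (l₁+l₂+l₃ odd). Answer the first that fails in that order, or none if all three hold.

azimuthal sum: 0 − 1 + 0 = -1  ✗
1 ≤ 3 ≤ 5 (triangle on l)
L = 2 + 3 + 3 = 8 (even)

m_sum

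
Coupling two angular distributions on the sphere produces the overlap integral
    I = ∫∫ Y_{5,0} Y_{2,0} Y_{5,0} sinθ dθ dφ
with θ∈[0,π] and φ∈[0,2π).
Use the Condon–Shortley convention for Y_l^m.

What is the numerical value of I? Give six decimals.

0.161739

m-sum 0 ✓  L=12 even ✓  3≤5≤7 ✓
Π(2lᵢ+1) = 11×5×11 = 605
triangle coeff Δ(5,2,5) = 1/38610
Σ_t [0,2]: t=0:+1/2880 t=1:−1/576 t=2:+1/2880 = -1/960
(3j)²=10/429 [(5 2 5; 0 0 0)], sign=+1
(m-triple is (0,0,0) — same symbol as above.)
⇒ 4πI² = 500/1521
I = (+1)√(500/1521/(4π)) = 0.16173926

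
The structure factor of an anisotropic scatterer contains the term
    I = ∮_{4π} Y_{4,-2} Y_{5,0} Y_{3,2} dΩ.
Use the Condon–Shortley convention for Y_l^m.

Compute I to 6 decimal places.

-0.171327

Checks pass: Σm=0; 12 even; l₃=3∈[1,9].
(2·4+1)(2·5+1)(2·3+1) = 693
Δ: 6! 2! 4! / 13! → 1/180180
sum: t=2:+1/576 t=3:−1/144 t=4:+1/576 = -1/288
3j²(4 5 3; 0 0 0) = Δ·Π!·Σ² = 20/1001  (sign +1)
sum: t=4:+1/576 t=5:−1/2880 = 1/720
3j²(4 5 3; -2 0 2) = Δ·Π!·Σ² = 80/3003  (sign -1)
combine: 4πI² = 693·20/1001·80/3003 = 4800/13013
take √, sign -1: I = -0.17132746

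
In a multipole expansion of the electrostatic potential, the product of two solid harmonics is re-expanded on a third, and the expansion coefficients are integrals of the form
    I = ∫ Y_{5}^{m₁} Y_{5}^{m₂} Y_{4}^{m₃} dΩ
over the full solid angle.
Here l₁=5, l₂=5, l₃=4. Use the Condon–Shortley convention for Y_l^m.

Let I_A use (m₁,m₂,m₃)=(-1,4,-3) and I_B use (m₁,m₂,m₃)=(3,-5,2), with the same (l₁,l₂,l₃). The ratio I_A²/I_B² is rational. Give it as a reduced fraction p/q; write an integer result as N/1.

5/6

l's match ⇒ only the (l;m) 3-j factors differ between A and B.
A: triangle coeff Δ(5,5,4) = 1/3153150; Σ_t [5,6]: t=5:−1/17280 t=6:+1/103680 = -1/20736; (3j)²=10/429 [(5 5 4; -1 4 -3)], sign=+1
B: triangle coeff Δ(5,5,4) = 1/3153150; Σ_t [0,0]: t=0:+1/69120 = 1/69120; (3j)²=4/143 [(5 5 4; 3 -5 2)], sign=+1
I_A²/I_B² = (10/429)/(4/143) = 5/6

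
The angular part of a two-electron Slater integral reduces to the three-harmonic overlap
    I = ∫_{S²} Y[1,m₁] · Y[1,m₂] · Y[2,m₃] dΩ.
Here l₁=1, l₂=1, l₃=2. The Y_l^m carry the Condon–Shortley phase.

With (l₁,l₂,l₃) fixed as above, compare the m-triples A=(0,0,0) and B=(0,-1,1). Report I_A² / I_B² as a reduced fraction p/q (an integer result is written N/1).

4/3

Shared (l₁,l₂,l₃)=(1,1,2): N and (l;000)² cancel in I_A²/I_B².
A: Δ = 0!·2!·2!/5! = 1/30; Racah Σ t=0..0: t=0:+1/1 = 1/1; ⇒ 3j(1 1 2; 0 0 0)² = 2/15, sgn +1
B: Δ = 0!·2!·2!/5! = 1/30; Racah Σ t=0..0: t=0:+1/2 = 1/2; ⇒ 3j(1 1 2; 0 -1 1)² = 1/10, sgn -1
I_A²/I_B² = (2/15)/(1/10) = 4/3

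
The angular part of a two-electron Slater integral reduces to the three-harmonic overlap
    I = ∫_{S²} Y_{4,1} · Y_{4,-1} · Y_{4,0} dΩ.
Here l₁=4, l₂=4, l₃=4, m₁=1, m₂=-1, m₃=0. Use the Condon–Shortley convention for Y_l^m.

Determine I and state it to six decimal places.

-0.068481

m-sum 0 ✓  L=12 even ✓  0≤4≤8 ✓
Π(2lᵢ+1) = 9×9×9 = 729
triangle coeff Δ(4,4,4) = 1/450450
Σ_t [0,4]: t=0:+1/13824 t=1:−1/216 t=2:+1/64 t=3:−1/216 t=4:+1/13824 = 5/768
(3j)²=18/1001 [(4 4 4; 0 0 0)], sign=+1
Σ_t [0,3]: t=0:+1/864 t=1:−1/96 t=2:+1/144 t=3:−1/3456 = -1/384
(3j)²=9/2002 [(4 4 4; 1 -1 0)], sign=-1
⇒ 4πI² = 59049/1002001
I = (-1)√(59049/1002001/(4π)) = -0.06848055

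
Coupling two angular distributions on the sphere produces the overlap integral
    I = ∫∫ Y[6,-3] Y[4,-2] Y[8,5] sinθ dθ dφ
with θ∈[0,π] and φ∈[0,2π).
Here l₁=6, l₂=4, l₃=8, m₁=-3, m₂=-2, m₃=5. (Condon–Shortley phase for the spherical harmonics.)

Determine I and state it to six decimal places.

m-sum 0 ✓  L=18 even ✓  2≤8≤10 ✓
Π(2lᵢ+1) = 13×9×17 = 1989
triangle coeff Δ(6,4,8) = 1/23279256
Σ_t [0,2]: t=0:+1/1658880 t=1:−1/518400 t=2:+1/1658880 = -1/1382400
(3j)²=504/46189 [(6 4 8; 0 0 0)], sign=-1
Σ_t [0,2]: t=0:+1/34836480 t=1:−1/9676800 t=2:+1/43545600 = -1/19353600
(3j)²=243/18088 [(6 4 8; -3 -2 5)], sign=+1
⇒ 4πI² = 19683/67507
I = (-1)√(19683/67507/(4π)) = -0.15232329

-0.152323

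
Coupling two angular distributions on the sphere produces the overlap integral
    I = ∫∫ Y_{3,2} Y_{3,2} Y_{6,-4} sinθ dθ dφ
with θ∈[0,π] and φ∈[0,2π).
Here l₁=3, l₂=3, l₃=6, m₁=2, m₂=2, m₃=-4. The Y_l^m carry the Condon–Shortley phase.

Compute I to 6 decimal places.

m-sum 0 ✓  L=12 even ✓  0≤6≤6 ✓
Π(2lᵢ+1) = 7×7×13 = 637
triangle coeff Δ(3,3,6) = 1/12012
Σ_t [0,0]: t=0:+1/1296 = 1/1296
(3j)²=100/3003 [(3 3 6; 0 0 0)], sign=+1
Σ_t [0,0]: t=0:+1/14400 = 1/14400
(3j)²=6/143 [(3 3 6; 2 2 -4)], sign=+1
⇒ 4πI² = 1400/1573
I = (+1)√(1400/1573/(4π)) = 0.26613055

0.266131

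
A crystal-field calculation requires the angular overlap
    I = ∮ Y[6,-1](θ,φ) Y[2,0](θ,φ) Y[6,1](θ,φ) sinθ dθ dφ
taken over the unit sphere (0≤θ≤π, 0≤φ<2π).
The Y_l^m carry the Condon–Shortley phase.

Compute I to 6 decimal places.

-0.149094

Rules hold: Σm=0, L=14 even, 4≤6≤8.
N = 13·5·13 = 845
Δ = 2!·10!·2!/15! = 1/90090
Racah Σ t=0..2: t=0:+1/69120 t=1:−1/14400 t=2:+1/69120 = -7/172800
⇒ 3j(6 2 6; 0 0 0)² = 14/715, sgn -1
Racah Σ t=0..2: t=0:+1/120960 t=1:−1/17280 t=2:+1/57600 = -13/403200
⇒ 3j(6 2 6; -1 0 1)² = 13/770, sgn +1
4πI² = N·(3j₀)²·(3jₘ)² = 169/605
I = -1·√(0.279339/4π) = -0.14909419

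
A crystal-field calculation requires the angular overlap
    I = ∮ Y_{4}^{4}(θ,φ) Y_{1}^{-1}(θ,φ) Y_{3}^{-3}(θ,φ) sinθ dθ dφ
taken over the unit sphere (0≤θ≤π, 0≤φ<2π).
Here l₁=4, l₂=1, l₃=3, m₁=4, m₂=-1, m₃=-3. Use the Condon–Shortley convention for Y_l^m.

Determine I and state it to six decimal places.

0.325735

Checks pass: Σm=0; 8 even; l₃=3∈[3,5].
(2·4+1)(2·1+1)(2·3+1) = 189
Δ: 2! 6! 0! / 9! → 1/252
sum: t=1:−1/36 = -1/36
3j²(4 1 3; 0 0 0) = Δ·Π!·Σ² = 4/63  (sign +1)
sum: t=0:+1/1440 = 1/1440
3j²(4 1 3; 4 -1 -3) = Δ·Π!·Σ² = 1/9  (sign +1)
combine: 4πI² = 189·4/63·1/9 = 4/3
take √, sign +1: I = 0.32573501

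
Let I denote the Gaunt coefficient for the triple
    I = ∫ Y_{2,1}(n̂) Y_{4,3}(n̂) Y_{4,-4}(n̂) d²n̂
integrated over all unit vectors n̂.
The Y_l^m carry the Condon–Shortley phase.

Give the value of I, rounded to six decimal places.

0.198645

Rules hold: Σm=0, L=10 even, 2≤4≤6.
N = 5·9·9 = 405
Δ = 2!·2!·6!/11! = 1/13860
Racah Σ t=0..2: t=0:+1/192 t=1:−1/36 t=2:+1/192 = -5/288
⇒ 3j(2 4 4; 0 0 0)² = 20/693, sgn -1
Racah Σ t=1..1: t=1:−1/1440 = -1/1440
⇒ 3j(2 4 4; 1 3 -4)² = 7/165, sgn -1
4πI² = N·(3j₀)²·(3jₘ)² = 60/121
I = +1·√(0.495868/4π) = 0.19864517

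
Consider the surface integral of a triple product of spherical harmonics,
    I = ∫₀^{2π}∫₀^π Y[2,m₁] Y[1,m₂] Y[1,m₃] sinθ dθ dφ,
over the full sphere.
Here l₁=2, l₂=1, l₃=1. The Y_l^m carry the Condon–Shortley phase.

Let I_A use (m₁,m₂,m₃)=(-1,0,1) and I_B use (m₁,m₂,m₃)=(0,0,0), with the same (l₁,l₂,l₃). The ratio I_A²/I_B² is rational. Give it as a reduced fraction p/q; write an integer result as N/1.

3/4

Shared (l₁,l₂,l₃)=(2,1,1): N and (l;000)² cancel in I_A²/I_B².
A: Δ = 2!·2!·0!/5! = 1/30; Racah Σ t=1..1: t=1:−1/2 = -1/2; ⇒ 3j(2 1 1; -1 0 1)² = 1/10, sgn -1
B: Δ = 2!·2!·0!/5! = 1/30; Racah Σ t=1..1: t=1:−1/1 = -1/1; ⇒ 3j(2 1 1; 0 0 0)² = 2/15, sgn +1
I_A²/I_B² = (1/10)/(2/15) = 3/4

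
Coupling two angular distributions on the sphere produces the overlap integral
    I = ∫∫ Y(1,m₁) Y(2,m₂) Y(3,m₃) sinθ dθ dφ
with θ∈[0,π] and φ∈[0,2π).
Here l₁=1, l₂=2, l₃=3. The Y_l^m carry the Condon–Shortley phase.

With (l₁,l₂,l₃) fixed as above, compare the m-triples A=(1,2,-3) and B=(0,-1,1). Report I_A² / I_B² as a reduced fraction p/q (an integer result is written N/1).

15/8

Same 1,2,3: normalisation and zero-m 3j drop out of the ratio.
A: Δ: 0! 2! 4! / 7! → 1/105; sum: t=0:+1/48 = 1/48; 3j²(1 2 3; 1 2 -3) = Δ·Π!·Σ² = 1/7  (sign +1)
B: Δ: 0! 2! 4! / 7! → 1/105; sum: t=0:+1/6 = 1/6; 3j²(1 2 3; 0 -1 1) = Δ·Π!·Σ² = 8/105  (sign +1)
I_A²/I_B² = (1/7)/(8/105) = 15/8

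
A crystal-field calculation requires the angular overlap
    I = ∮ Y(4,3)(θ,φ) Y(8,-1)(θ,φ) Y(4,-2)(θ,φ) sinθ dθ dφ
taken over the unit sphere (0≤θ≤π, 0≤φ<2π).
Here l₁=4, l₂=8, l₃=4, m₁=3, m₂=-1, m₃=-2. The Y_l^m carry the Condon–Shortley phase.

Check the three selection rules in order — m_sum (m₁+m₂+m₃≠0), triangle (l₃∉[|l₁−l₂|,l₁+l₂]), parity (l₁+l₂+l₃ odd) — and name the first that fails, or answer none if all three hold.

none

azimuthal sum: 3 − 1 − 2 = 0  ✓
4 ≤ 4 ≤ 12 (triangle on l)  ✓
L = 4 + 8 + 4 = 16 (even)  ✓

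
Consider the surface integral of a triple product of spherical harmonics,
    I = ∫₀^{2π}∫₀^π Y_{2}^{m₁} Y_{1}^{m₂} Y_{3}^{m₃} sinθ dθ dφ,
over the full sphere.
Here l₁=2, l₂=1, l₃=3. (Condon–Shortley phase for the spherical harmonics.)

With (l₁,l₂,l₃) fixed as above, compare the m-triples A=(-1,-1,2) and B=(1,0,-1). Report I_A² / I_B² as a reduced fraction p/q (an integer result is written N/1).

Shared (l₁,l₂,l₃)=(2,1,3): N and (l;000)² cancel in I_A²/I_B².
A: Δ = 0!·4!·2!/7! = 1/105; Racah Σ t=0..0: t=0:+1/12 = 1/12; ⇒ 3j(2 1 3; -1 -1 2)² = 2/21, sgn -1
B: Δ = 0!·4!·2!/7! = 1/105; Racah Σ t=0..0: t=0:+1/6 = 1/6; ⇒ 3j(2 1 3; 1 0 -1)² = 8/105, sgn +1
I_A²/I_B² = (2/21)/(8/105) = 5/4

5/4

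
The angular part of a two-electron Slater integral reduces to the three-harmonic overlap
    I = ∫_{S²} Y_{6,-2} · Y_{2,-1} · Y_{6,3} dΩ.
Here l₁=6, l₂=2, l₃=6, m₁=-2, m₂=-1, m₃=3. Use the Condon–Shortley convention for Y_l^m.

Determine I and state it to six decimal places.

-0.140463

m-sum 0 ✓  L=14 even ✓  4≤6≤8 ✓
Π(2lᵢ+1) = 13×5×13 = 845
triangle coeff Δ(6,2,6) = 1/90090
Σ_t [0,2]: t=0:+1/69120 t=1:−1/14400 t=2:+1/69120 = -7/172800
(3j)²=14/715 [(6 2 6; 0 0 0)], sign=-1
Σ_t [0,1]: t=0:+1/161280 t=1:−1/60480 = -1/96768
(3j)²=15/1001 [(6 2 6; -2 -1 3)], sign=+1
⇒ 4πI² = 30/121
I = (-1)√(30/121/(4π)) = -0.14046335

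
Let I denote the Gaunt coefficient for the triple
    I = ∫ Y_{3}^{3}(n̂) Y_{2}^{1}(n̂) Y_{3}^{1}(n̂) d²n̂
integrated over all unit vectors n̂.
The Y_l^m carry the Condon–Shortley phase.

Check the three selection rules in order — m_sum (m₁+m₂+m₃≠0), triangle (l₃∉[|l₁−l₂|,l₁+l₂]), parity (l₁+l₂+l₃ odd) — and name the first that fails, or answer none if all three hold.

m₁+m₂+m₃ = 3 + 1 + 1 = 5  ✗
triangle: |3−2|=1 ≤ l₃=3 ≤ 3+2=5
parity: l₁+l₂+l₃ = 8 is even

m_sum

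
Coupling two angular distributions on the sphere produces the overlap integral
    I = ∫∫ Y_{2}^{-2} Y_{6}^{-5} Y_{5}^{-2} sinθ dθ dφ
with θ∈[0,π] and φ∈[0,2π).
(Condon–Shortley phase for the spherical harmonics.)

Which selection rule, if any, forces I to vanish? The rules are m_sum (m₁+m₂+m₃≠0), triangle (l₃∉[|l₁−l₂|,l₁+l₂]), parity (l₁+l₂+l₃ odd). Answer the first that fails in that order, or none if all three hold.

azimuthal sum: -2 − 5 − 2 = -9  ✗
4 ≤ 5 ≤ 8 (triangle on l)
L = 2 + 6 + 5 = 13 (odd)

m_sum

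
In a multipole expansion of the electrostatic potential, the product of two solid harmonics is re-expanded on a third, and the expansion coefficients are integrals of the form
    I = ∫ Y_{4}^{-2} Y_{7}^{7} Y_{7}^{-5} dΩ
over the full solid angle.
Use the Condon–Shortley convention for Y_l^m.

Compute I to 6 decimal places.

-0.164155

m-sum 0 ✓  L=18 even ✓  3≤7≤11 ✓
Π(2lᵢ+1) = 9×15×15 = 2025
triangle coeff Δ(4,7,7) = 1/58198140
Σ_t [0,4]: t=0:+1/17418240 t=1:−1/622080 t=2:+1/230400 t=3:−1/622080 t=4:+1/17418240 = 1/806400
(3j)²=2268/230945 [(4 7 7; 0 0 0)], sign=-1
Σ_t [4,4]: t=4:+1/348364800 = 1/348364800
(3j)²=11/646 [(4 7 7; -2 7 -5)], sign=+1
⇒ 4πI² = 459270/1356277
I = (-1)√(459270/1356277/(4π)) = -0.16415530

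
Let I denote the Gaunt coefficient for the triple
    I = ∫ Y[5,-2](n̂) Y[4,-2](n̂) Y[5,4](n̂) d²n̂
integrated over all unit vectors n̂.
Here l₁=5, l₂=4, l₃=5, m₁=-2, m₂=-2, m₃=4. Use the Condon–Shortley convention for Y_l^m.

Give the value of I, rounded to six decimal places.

Checks pass: Σm=0; 14 even; l₃=5∈[1,9].
(2·5+1)(2·4+1)(2·5+1) = 1089
Δ: 4! 6! 4! / 15! → 1/3153150
sum: t=0:+1/69120 t=1:−1/1728 t=2:+1/576 t=3:−1/1728 t=4:+1/69120 = 7/11520
3j²(5 4 5; 0 0 0) = Δ·Π!·Σ² = 2/143  (sign -1)
sum: t=1:−1/25920 t=2:+1/11520 = 1/20736
3j²(5 4 5; -2 -2 4) = Δ·Π!·Σ² = 5/429  (sign -1)
combine: 4πI² = 1089·2/143·5/429 = 30/169
take √, sign +1: I = 0.11885360

0.118854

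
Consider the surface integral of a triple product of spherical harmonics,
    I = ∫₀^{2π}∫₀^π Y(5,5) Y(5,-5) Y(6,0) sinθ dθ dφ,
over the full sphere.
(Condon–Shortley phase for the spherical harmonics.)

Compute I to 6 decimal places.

0.046023

m-sum 0 ✓  L=16 even ✓  0≤6≤10 ✓
Π(2lᵢ+1) = 11×11×13 = 1573
triangle coeff Δ(5,5,6) = 1/28588560
Σ_t [0,4]: t=0:+1/345600 t=1:−1/13824 t=2:+1/5184 t=3:−1/13824 t=4:+1/345600 = 7/129600
(3j)²=80/7293 [(5 5 6; 0 0 0)], sign=+1
Σ_t [0,0]: t=0:+1/12441600 = 1/12441600
(3j)²=15/9724 [(5 5 6; 5 -5 0)], sign=+1
⇒ 4πI² = 100/3757
I = (+1)√(100/3757/(4π)) = 0.04602295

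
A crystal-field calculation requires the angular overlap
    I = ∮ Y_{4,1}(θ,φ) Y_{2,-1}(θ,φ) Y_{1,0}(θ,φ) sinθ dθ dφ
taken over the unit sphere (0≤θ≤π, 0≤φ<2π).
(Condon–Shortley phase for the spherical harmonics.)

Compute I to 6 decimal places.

|4−2|≤1≤4+2 violated ⇒ I = 0

0.000000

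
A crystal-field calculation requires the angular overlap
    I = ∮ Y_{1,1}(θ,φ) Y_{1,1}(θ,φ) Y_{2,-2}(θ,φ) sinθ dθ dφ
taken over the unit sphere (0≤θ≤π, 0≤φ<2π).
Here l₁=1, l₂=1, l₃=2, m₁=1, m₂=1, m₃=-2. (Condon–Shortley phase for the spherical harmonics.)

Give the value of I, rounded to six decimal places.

m-sum 0 ✓  L=4 even ✓  0≤2≤2 ✓
Π(2lᵢ+1) = 3×3×5 = 45
triangle coeff Δ(1,1,2) = 1/30
Σ_t [0,0]: t=0:+1/1 = 1/1
(3j)²=2/15 [(1 1 2; 0 0 0)], sign=+1
Σ_t [0,0]: t=0:+1/4 = 1/4
(3j)²=1/5 [(1 1 2; 1 1 -2)], sign=+1
⇒ 4πI² = 6/5
I = (+1)√(6/5/(4π)) = 0.30901936

0.309019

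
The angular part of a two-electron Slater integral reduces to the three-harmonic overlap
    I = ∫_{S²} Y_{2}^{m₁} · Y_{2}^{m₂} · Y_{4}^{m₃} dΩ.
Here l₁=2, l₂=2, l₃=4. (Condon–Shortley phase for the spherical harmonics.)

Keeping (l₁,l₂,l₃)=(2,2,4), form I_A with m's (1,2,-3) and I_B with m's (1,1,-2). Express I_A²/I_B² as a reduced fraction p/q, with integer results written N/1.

l's match ⇒ only the (l;m) 3-j factors differ between A and B.
A: triangle coeff Δ(2,2,4) = 1/630; Σ_t [0,0]: t=0:+1/144 = 1/144; (3j)²=1/18 [(2 2 4; 1 2 -3)], sign=-1
B: triangle coeff Δ(2,2,4) = 1/630; Σ_t [0,0]: t=0:+1/36 = 1/36; (3j)²=4/63 [(2 2 4; 1 1 -2)], sign=+1
I_A²/I_B² = (1/18)/(4/63) = 7/8

7/8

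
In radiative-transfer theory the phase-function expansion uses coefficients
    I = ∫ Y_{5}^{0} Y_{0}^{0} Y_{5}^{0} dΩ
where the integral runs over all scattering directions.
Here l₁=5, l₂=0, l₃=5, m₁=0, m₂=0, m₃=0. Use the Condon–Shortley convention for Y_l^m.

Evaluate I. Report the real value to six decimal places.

0.282095

Checks pass: Σm=0; 10 even; l₃=5∈[5,5].
(2·5+1)(2·0+1)(2·5+1) = 121
Δ: 0! 10! 0! / 11! → 1/11
sum: t=0:+1/14400 = 1/14400
3j²(5 0 5; 0 0 0) = Δ·Π!·Σ² = 1/11  (sign -1)
(m-triple is (0,0,0) — same symbol as above.)
combine: 4πI² = 121·1/11·1/11 = 1/1
take √, sign +1: I = 0.28209479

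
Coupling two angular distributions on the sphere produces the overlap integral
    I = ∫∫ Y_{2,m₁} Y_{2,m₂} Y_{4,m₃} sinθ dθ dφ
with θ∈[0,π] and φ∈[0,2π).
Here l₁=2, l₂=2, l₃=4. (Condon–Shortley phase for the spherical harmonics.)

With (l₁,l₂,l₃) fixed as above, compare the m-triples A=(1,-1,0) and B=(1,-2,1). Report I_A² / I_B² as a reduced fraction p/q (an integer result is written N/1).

16/5

Same 2,2,4: normalisation and zero-m 3j drop out of the ratio.
A: Δ: 0! 4! 4! / 9! → 1/630; sum: t=0:+1/36 = 1/36; 3j²(2 2 4; 1 -1 0) = Δ·Π!·Σ² = 8/315  (sign +1)
B: Δ: 0! 4! 4! / 9! → 1/630; sum: t=0:+1/144 = 1/144; 3j²(2 2 4; 1 -2 1) = Δ·Π!·Σ² = 1/126  (sign -1)
I_A²/I_B² = (8/315)/(1/126) = 16/5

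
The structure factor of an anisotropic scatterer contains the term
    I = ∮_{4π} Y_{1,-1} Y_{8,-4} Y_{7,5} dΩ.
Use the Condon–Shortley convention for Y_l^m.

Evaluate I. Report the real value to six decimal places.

0.074948

Rules hold: Σm=0, L=16 even, 7≤7≤9.
N = 3·17·15 = 765
Δ = 2!·0!·14!/17! = 1/2040
Racah Σ t=1..1: t=1:−1/25401600 = -1/25401600
⇒ 3j(1 8 7; 0 0 0)² = 8/255, sgn +1
Racah Σ t=2..2: t=2:+1/1916006400 = 1/1916006400
⇒ 3j(1 8 7; -1 -4 5)² = 1/340, sgn +1
4πI² = N·(3j₀)²·(3jₘ)² = 6/85
I = +1·√(0.0705882/4π) = 0.07494820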